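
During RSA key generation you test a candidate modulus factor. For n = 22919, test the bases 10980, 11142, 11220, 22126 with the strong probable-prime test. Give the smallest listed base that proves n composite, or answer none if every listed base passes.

n − 1 = 22918 = 2^1 · 11459, so s = 1 and d = 11459.
Base 10980: x_0 = 10980^11459 mod 22919 = 20259. x_0 ∉ {1, 22918} and s = 1, so 10980 is a Miller–Rabin witness and 22919 is composite.
Base 11142: x_0 = 11142^11459 mod 22919 = 11402. x_0 ∉ {1, 22918} and s = 1, so 11142 is a Miller–Rabin witness and 22919 is composite.
Base 11220: x_0 = 11220^11459 mod 22919 = 9023. x_0 ∉ {1, 22918} and s = 1, so 11220 is a Miller–Rabin witness and 22919 is composite.
Base 22126: x_0 = 22126^11459 mod 22919 = 208. x_0 ∉ {1, 22918} and s = 1, so 22126 is a Miller–Rabin witness and 22919 is composite.
The smallest witness among the given bases is 10980.

10980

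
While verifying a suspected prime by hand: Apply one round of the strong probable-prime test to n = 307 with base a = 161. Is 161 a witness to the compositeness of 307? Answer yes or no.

no

n − 1 = 306 = 2^1 · 153, so s = 1 and d = 153.
Repeated squaring mod 307: 161^1 ≡ 161, 161^2 ≡ 133, 161^4 ≡ 190, 161^8 ≡ 181, 161^16 ≡ 219, 161^32 ≡ 69, 161^64 ≡ 156, 161^128 ≡ 83.
153 = 128 + 16 + 8 + 1, so 161^153 ≡ 83·219·181·161 ≡ 306 (mod 307).
x_0 = 161^153 mod 307 = 306.
x_0 = 306 ≡ −1, so 161 is not a witness.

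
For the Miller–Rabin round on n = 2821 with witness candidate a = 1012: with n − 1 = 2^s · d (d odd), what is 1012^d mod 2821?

n − 1 = 2820 = 2^2 · 705, so s = 2 and d = 705.
1012^705 mod 2821 = 1737.

1737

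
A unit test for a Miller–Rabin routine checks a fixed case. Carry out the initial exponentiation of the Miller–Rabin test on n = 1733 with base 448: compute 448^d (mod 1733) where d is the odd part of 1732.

1732

n − 1 = 1732 = 2^2 · 433, so s = 2 and d = 433.
Repeated squaring mod 1733: 448^1 ≡ 448, 448^2 ≡ 1409, 448^4 ≡ 996, 448^8 ≡ 740, 448^16 ≡ 1705, 448^32 ≡ 784, 448^64 ≡ 1174, 448^128 ≡ 541, 448^256 ≡ 1537.
433 = 256 + 128 + 32 + 16 + 1, so 448^433 ≡ 1537·541·784·1705·448 ≡ 1732 (mod 1733).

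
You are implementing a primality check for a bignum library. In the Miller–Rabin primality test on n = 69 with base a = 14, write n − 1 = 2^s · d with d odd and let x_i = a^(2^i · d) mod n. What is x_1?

n − 1 = 68 = 2^2 · 17, so s = 2 and d = 17.
x_0 = 14^17 mod 69 = 20.
x_1 = 20^2 mod 69 = 55.

55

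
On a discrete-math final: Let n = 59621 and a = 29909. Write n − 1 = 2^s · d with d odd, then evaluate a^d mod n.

n − 1 = 59620 = 2^2 · 14905, so s = 2 and d = 14905.
Repeated squaring mod 59621: 29909^1 ≡ 29909, 29909^2 ≡ 54418, 29909^4 ≡ 3275, 29909^8 ≡ 53466, 29909^16 ≡ 24690, 29909^32 ≡ 30996, 29909^64 ≡ 19222, 29909^128 ≡ 13947, 29909^256 ≡ 35107, 29909^512 ≡ 16137, 29909^1024 ≡ 37862, 29909^2048 ≡ 3720, 29909^4096 ≡ 6328, 29909^8192 ≡ 37893.
14905 = 8192 + 4096 + 2048 + 512 + 32 + 16 + 8 + 1, so 29909^14905 ≡ 37893·6328·3720·16137·30996·24690·53466·29909 ≡ 10727 (mod 59621).

10727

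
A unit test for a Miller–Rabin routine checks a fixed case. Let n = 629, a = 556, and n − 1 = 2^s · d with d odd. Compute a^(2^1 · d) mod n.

519

n − 1 = 628 = 2^2 · 157, so s = 2 and d = 157.
Repeated squaring mod 629: 556^1 ≡ 556, 556^2 ≡ 297, 556^4 ≡ 149, 556^8 ≡ 186, 556^16 ≡ 1, 556^32 ≡ 1, 556^64 ≡ 1, 556^128 ≡ 1.
157 = 128 + 16 + 8 + 4 + 1, so 556^157 ≡ 1·1·186·149·556 ≡ 371 (mod 629).
x_0 = 371.
x_1 = 371^2 mod 629 = 519.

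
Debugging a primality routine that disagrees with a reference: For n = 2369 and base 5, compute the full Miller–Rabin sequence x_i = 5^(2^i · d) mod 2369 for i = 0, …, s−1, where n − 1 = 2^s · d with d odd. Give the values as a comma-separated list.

n − 1 = 2368 = 2^6 · 37, so s = 6 and d = 37.
x_0 = 5^37 mod 2369 = 2365.
x_1 = 2365^2 mod 2369 = 16.
x_2 = 16^2 mod 2369 = 256.
x_3 = 256^2 mod 2369 = 1573.
x_4 = 1573^2 mod 2369 = 1093.
x_5 = 1093^2 mod 2369 = 673.

2365, 16, 256, 1573, 1093, 673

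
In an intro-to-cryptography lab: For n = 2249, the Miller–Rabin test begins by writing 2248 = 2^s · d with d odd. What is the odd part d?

281

Halving: 2248 → 1124 → 562 → 281; 281 is odd.
So 2248 = 2^3 · 281.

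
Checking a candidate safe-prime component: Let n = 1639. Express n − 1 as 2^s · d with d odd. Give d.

Halving: 1638 → 819; 819 is odd.
So 1638 = 2^1 · 819.

819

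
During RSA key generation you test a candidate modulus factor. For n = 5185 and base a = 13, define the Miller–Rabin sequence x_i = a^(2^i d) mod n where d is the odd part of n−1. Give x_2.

n − 1 = 5184 = 2^6 · 81, so s = 6 and d = 81.
Repeated squaring mod 5185: 13^1 ≡ 13, 13^2 ≡ 169, 13^4 ≡ 2636, 13^8 ≡ 596, 13^16 ≡ 2636, 13^32 ≡ 596, 13^64 ≡ 2636.
81 = 64 + 16 + 1, so 13^81 ≡ 2636·2636·13 ≡ 2563 (mod 5185).
x_0 = 2563.
x_1 = 2563^2 mod 5185 = 4759.
x_2 = 4759^2 mod 5185 = 1.

1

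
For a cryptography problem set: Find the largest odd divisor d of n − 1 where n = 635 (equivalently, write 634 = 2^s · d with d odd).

317

Halving: 634 → 317; 317 is odd.
So 634 = 2^1 · 317.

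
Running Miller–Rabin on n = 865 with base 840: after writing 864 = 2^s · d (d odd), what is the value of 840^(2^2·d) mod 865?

n − 1 = 864 = 2^5 · 27, so s = 5 and d = 27.
By repeated squaring, 840^27 ≡ 825 (mod 865).
x_0 = 825.
x_1 = 825^2 mod 865 = 735.
x_2 = 735^2 mod 865 = 465.

465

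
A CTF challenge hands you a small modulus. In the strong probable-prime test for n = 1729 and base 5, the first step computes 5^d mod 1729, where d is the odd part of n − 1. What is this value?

n − 1 = 1728 = 2^6 · 27, so s = 6 and d = 27.
5^27 mod 1729 = 1217.

1217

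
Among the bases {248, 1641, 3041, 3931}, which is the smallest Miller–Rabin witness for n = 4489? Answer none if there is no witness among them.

1641

n − 1 = 4488 = 2^3 · 561, so s = 3 and d = 561.
Base 248: x_0 = 248^561 mod 4489 = 1. x_0 = 1, so 248 is not a witness.
Base 1641: x_0 = 1641^561 mod 4489 = 2011. x_0 is neither 1 nor 4488, so continue squaring. x_1 = 2011^2 mod 4489 = 4021. x_2 = 4021^2 mod 4489 = 3552. Reached i = s−1 = 2 without hitting −1: 1641 is a Miller–Rabin witness and 4489 is composite.
Base 3041: x_0 = 3041^561 mod 4489 = 336. x_0 is neither 1 nor 4488, so continue squaring. x_1 = 336^2 mod 4489 = 671. x_2 = 671^2 mod 4489 = 1341. Reached i = s−1 = 2 without hitting −1: 3041 is a Miller–Rabin witness and 4489 is composite.
Base 3931: x_0 = 3931^561 mod 4489 = 3282. x_0 is neither 1 nor 4488, so continue squaring. x_1 = 3282^2 mod 4489 = 2413. x_2 = 2413^2 mod 4489 = 336. Reached i = s−1 = 2 without hitting −1: 3931 is a Miller–Rabin witness and 4489 is composite.
The smallest witness among the given bases is 1641.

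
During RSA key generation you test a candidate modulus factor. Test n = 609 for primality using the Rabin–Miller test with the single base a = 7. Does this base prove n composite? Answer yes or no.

yes

n − 1 = 608 = 2^5 · 19, so s = 5 and d = 19.
x_0 = 7^19 mod 609 = 364.
x_0 is neither 1 nor 608, so continue squaring.
x_1 = 364^2 mod 609 = 343.
x_2 = 343^2 mod 609 = 112.
x_3 = 112^2 mod 609 = 364.
x_4 = 364^2 mod 609 = 343.
Reached i = s−1 = 4 without hitting −1: 7 is a Miller–Rabin witness and 609 is composite.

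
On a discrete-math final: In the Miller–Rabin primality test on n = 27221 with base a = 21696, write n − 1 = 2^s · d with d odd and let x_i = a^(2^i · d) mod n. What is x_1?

13003

n − 1 = 27220 = 2^2 · 6805, so s = 2 and d = 6805.
Repeated squaring mod 27221: 21696^1 ≡ 21696, 21696^2 ≡ 10884, 21696^4 ≡ 22885, 21696^8 ≡ 18406, 21696^16 ≡ 15491, 21696^32 ≡ 17966, 21696^64 ≡ 17759, 21696^128 ≡ 26796, 21696^256 ≡ 17299, 21696^512 ≡ 14948, 21696^1024 ≡ 12736, 21696^2048 ≡ 22978, 21696^4096 ≡ 9968.
6805 = 4096 + 2048 + 512 + 128 + 16 + 4 + 1, so 21696^6805 ≡ 9968·22978·14948·26796·15491·22885·21696 ≡ 8004 (mod 27221).
x_0 = 8004.
x_1 = 8004^2 mod 27221 = 13003.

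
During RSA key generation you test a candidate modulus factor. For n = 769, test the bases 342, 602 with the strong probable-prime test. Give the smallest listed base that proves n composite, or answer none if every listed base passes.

n − 1 = 768 = 2^8 · 3, so s = 8 and d = 3.
Base 342: x_0 = 342^3 mod 769 = 615. x_0 is neither 1 nor 768, so continue squaring. x_1 = 615^2 mod 769 = 646. x_2 = 646^2 mod 769 = 518. x_3 = 518^2 mod 769 = 712. x_4 = 712^2 mod 769 = 173. x_5 = 173^2 mod 769 = 707. x_6 = 707^2 mod 769 = 768. x_6 ≡ −1, so 342 is not a witness.
Base 602: x_0 = 602^3 mod 769 = 370. x_0 is neither 1 nor 768, so continue squaring. x_1 = 370^2 mod 769 = 18. x_2 = 18^2 mod 769 = 324. x_3 = 324^2 mod 769 = 392. x_4 = 392^2 mod 769 = 633. x_5 = 633^2 mod 769 = 40. x_6 = 40^2 mod 769 = 62. x_7 = 62^2 mod 769 = 768. x_7 ≡ −1, so 602 is not a witness.
No listed base is a witness for 769.

none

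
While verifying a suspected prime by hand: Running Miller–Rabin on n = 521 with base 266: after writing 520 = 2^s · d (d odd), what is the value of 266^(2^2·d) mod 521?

1

n − 1 = 520 = 2^3 · 65, so s = 3 and d = 65.
By repeated squaring, 266^65 ≡ 520 (mod 521).
x_0 = 520.
x_1 = 520^2 mod 521 = 1.
x_2 = 1^2 mod 521 = 1.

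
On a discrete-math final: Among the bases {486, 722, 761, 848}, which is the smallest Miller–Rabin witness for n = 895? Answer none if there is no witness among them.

486

n − 1 = 894 = 2^1 · 447, so s = 1 and d = 447.
Base 486: x_0 = 486^447 mod 895 = 621. x_0 ∉ {1, 894} and s = 1, so 486 is a Miller–Rabin witness and 895 is composite.
Base 722: x_0 = 722^447 mod 895 = 143. x_0 ∉ {1, 894} and s = 1, so 722 is a Miller–Rabin witness and 895 is composite.
Base 761: x_0 = 761^447 mod 895 = 56. x_0 ∉ {1, 894} and s = 1, so 761 is a Miller–Rabin witness and 895 is composite.
Base 848: x_0 = 848^447 mod 895 = 297. x_0 ∉ {1, 894} and s = 1, so 848 is a Miller–Rabin witness and 895 is composite.
The smallest witness among the given bases is 486.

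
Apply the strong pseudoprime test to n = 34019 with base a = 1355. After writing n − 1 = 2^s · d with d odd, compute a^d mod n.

34018

n − 1 = 34018 = 2^1 · 17009, so s = 1 and d = 17009.
Repeated squaring mod 34019: 1355^1 ≡ 1355, 1355^2 ≡ 33018, 1355^4 ≡ 15450, 1355^8 ≡ 25196, 1355^16 ≡ 9857, 1355^32 ≡ 2185, 1355^64 ≡ 11565, 1355^128 ≡ 20536, 1355^256 ≡ 27772, 1355^512 ≡ 5216, 1355^1024 ≡ 25475, 1355^2048 ≡ 29181, 1355^4096 ≡ 1172, 1355^8192 ≡ 12824, 1355^16384 ≡ 7130.
17009 = 16384 + 512 + 64 + 32 + 16 + 1, so 1355^17009 ≡ 7130·5216·11565·2185·9857·1355 ≡ 34018 (mod 34019).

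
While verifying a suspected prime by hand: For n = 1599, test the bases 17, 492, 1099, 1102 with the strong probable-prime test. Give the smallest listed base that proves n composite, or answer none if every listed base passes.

n − 1 = 1598 = 2^1 · 799, so s = 1 and d = 799.
Base 17: x_0 = 17^799 mod 1599 = 1382. x_0 ∉ {1, 1598} and s = 1, so 17 is a Miller–Rabin witness and 1599 is composite.
Base 492: x_0 = 492^799 mod 1599 = 1107. x_0 ∉ {1, 1598} and s = 1, so 492 is a Miller–Rabin witness and 1599 is composite.
Base 1099: x_0 = 1099^799 mod 1599 = 292. x_0 ∉ {1, 1598} and s = 1, so 1099 is a Miller–Rabin witness and 1599 is composite.
Base 1102: x_0 = 1102^799 mod 1599 = 49. x_0 ∉ {1, 1598} and s = 1, so 1102 is a Miller–Rabin witness and 1599 is composite.
The smallest witness among the given bases is 17.

17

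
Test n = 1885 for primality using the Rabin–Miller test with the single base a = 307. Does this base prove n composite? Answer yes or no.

n − 1 = 1884 = 2^2 · 471, so s = 2 and d = 471.
Repeated squaring mod 1885: 307^1 ≡ 307, 307^2 ≡ 1884, 307^4 ≡ 1, 307^8 ≡ 1, 307^16 ≡ 1, 307^32 ≡ 1, 307^64 ≡ 1, 307^128 ≡ 1, 307^256 ≡ 1.
471 = 256 + 128 + 64 + 16 + 4 + 2 + 1, so 307^471 ≡ 1·1·1·1·1·1884·307 ≡ 1578 (mod 1885).
x_0 = 307^471 mod 1885 = 1578.
x_0 is neither 1 nor 1884, so continue squaring.
x_1 = 1578^2 mod 1885 = 1884.
x_1 ≡ −1, so 307 is not a witness.

no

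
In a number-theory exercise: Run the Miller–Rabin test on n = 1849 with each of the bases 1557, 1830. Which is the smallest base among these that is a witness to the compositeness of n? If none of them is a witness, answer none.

n − 1 = 1848 = 2^3 · 231, so s = 3 and d = 231.
Base 1557: x_0 = 1557^231 mod 1849 = 1. x_0 = 1, so 1557 is not a witness.
Base 1830: x_0 = 1830^231 mod 1849 = 1. x_0 = 1, so 1830 is not a witness.
No listed base is a witness for 1849.

none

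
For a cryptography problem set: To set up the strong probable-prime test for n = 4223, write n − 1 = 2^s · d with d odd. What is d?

2111

Halving: 4222 → 2111; 2111 is odd.
So 4222 = 2^1 · 2111.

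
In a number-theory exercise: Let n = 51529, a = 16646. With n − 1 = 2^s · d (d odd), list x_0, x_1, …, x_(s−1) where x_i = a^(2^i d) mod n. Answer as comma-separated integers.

n − 1 = 51528 = 2^3 · 6441, so s = 3 and d = 6441.
x_0 = 16646^6441 mod 51529 = 22701.
x_1 = 22701^2 mod 51529 = 45401.
x_2 = 45401^2 mod 51529 = 39272.

22701, 45401, 39272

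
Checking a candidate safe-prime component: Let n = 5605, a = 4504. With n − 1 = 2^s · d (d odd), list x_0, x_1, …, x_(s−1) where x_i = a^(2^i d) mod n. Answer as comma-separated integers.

n − 1 = 5604 = 2^2 · 1401, so s = 2 and d = 1401.
x_0 = 4504^1401 mod 5605 = 2224.
x_1 = 2224^2 mod 5605 = 2566.

2224, 2566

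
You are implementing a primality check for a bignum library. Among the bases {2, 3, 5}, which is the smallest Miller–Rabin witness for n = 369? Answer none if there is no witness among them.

2

n − 1 = 368 = 2^4 · 23, so s = 4 and d = 23.
Base 2: x_0 = 2^23 mod 369 = 131. x_0 is neither 1 nor 368, so continue squaring. x_1 = 131^2 mod 369 = 187. x_2 = 187^2 mod 369 = 283. x_3 = 283^2 mod 369 = 16. Reached i = s−1 = 3 without hitting −1: 2 is a Miller–Rabin witness and 369 is composite.
Base 3: x_0 = 3^23 mod 369 = 342. x_0 is neither 1 nor 368, so continue squaring. x_1 = 342^2 mod 369 = 360. x_2 = 360^2 mod 369 = 81. x_3 = 81^2 mod 369 = 288. Reached i = s−1 = 3 without hitting −1: 3 is a Miller–Rabin witness and 369 is composite.
Base 5: x_0 = 5^23 mod 369 = 2. x_0 is neither 1 nor 368, so continue squaring. x_1 = 2^2 mod 369 = 4. x_2 = 4^2 mod 369 = 16. x_3 = 16^2 mod 369 = 256. Reached i = s−1 = 3 without hitting −1: 5 is a Miller–Rabin witness and 369 is composite.
The smallest witness among the given bases is 2.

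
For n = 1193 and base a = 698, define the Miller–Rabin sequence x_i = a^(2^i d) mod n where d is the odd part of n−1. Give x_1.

n − 1 = 1192 = 2^3 · 149, so s = 3 and d = 149.
x_0 = 698^149 mod 1193 = 669.
x_1 = 669^2 mod 1193 = 186.

186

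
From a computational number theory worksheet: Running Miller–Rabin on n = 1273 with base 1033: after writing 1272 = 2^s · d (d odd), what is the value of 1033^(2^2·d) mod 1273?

n − 1 = 1272 = 2^3 · 159, so s = 3 and d = 159.
By repeated squaring, 1033^159 ≡ 742 (mod 1273).
x_0 = 742.
x_1 = 742^2 mod 1273 = 628.
x_2 = 628^2 mod 1273 = 1027.

1027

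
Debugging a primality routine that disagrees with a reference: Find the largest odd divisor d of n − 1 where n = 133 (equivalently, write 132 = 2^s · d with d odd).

33

Halving: 132 → 66 → 33; 33 is odd.
So 132 = 2^2 · 33.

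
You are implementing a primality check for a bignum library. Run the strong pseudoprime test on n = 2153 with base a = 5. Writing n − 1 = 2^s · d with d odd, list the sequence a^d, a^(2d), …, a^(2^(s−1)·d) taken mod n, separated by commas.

n − 1 = 2152 = 2^3 · 269, so s = 3 and d = 269.
x_0 = 5^269 mod 2153 = 1907.
x_1 = 1907^2 mod 2153 = 232.
x_2 = 232^2 mod 2153 = 2152.

1907, 232, 2152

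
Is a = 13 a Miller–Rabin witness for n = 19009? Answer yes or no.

n − 1 = 19008 = 2^6 · 297, so s = 6 and d = 297.
Repeated squaring mod 19009: 13^1 ≡ 13, 13^2 ≡ 169, 13^4 ≡ 9552, 13^8 ≡ 16513, 13^16 ≡ 14073, 13^32 ≡ 13567, 13^64 ≡ 18351, 13^128 ≡ 14766, 13^256 ≡ 1526.
297 = 256 + 32 + 8 + 1, so 13^297 ≡ 1526·13567·16513·13 ≡ 4935 (mod 19009).
x_0 = 13^297 mod 19009 = 4935.
x_0 is neither 1 nor 19008, so continue squaring.
x_1 = 4935^2 mod 19009 = 3696.
x_2 = 3696^2 mod 19009 = 11954.
x_3 = 11954^2 mod 19009 = 7463.
x_4 = 7463^2 mod 19009 = 19008.
x_4 ≡ −1, so 13 is not a witness.

no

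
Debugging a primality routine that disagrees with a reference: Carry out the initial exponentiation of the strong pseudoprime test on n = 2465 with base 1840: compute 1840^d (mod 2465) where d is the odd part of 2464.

n − 1 = 2464 = 2^5 · 77, so s = 5 and d = 77.
Repeated squaring mod 2465: 1840^1 ≡ 1840, 1840^2 ≡ 1155, 1840^4 ≡ 460, 1840^8 ≡ 2075, 1840^16 ≡ 1735, 1840^32 ≡ 460, 1840^64 ≡ 2075.
77 = 64 + 8 + 4 + 1, so 1840^77 ≡ 2075·2075·460·1840 ≡ 2435 (mod 2465).

2435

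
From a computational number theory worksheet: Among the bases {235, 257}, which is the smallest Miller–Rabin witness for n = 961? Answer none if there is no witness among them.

257

n − 1 = 960 = 2^6 · 15, so s = 6 and d = 15.
Base 235: x_0 = 235^15 mod 961 = 1. x_0 = 1, so 235 is not a witness.
Base 257: x_0 = 257^15 mod 961 = 621. x_0 is neither 1 nor 960, so continue squaring. x_1 = 621^2 mod 961 = 280. x_2 = 280^2 mod 961 = 559. x_3 = 559^2 mod 961 = 156. x_4 = 156^2 mod 961 = 311. x_5 = 311^2 mod 961 = 621. Reached i = s−1 = 5 without hitting −1: 257 is a Miller–Rabin witness and 961 is composite.
The smallest witness among the given bases is 257.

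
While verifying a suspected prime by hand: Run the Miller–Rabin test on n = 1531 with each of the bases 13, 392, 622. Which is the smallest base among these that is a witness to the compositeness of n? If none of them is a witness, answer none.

none

n − 1 = 1530 = 2^1 · 765, so s = 1 and d = 765.
Base 13: x_0 = 13^765 mod 1531 = 1. x_0 = 1, so 13 is not a witness.
Base 392: x_0 = 392^765 mod 1531 = 1530. x_0 = 1530 ≡ −1, so 392 is not a witness.
Base 622: x_0 = 622^765 mod 1531 = 1530. x_0 = 1530 ≡ −1, so 622 is not a witness.
No listed base is a witness for 1531.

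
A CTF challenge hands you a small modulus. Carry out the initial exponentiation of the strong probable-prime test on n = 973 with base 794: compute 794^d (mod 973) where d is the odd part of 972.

n − 1 = 972 = 2^2 · 243, so s = 2 and d = 243.
794^243 mod 973 = 601.

601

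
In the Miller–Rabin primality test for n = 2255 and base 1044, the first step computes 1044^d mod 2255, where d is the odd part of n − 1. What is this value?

604

n − 1 = 2254 = 2^1 · 1127, so s = 1 and d = 1127.
1044^1127 mod 2255 = 604.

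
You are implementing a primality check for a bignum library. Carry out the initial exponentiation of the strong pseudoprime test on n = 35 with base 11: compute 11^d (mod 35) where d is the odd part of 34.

16

n − 1 = 34 = 2^1 · 17, so s = 1 and d = 17.
By repeated squaring, 11^17 ≡ 16 (mod 35).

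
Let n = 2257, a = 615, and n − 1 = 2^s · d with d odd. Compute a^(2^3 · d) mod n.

n − 1 = 2256 = 2^4 · 141, so s = 4 and d = 141.
x_0 = 615^141 mod 2257 = 2004.
x_1 = 2004^2 mod 2257 = 813.
x_2 = 813^2 mod 2257 = 1925.
x_3 = 1925^2 mod 2257 = 1888.

1888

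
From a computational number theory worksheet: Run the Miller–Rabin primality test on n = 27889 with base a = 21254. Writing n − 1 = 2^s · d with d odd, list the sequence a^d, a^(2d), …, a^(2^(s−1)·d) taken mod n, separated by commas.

16532, 22713, 17536, 7182

n − 1 = 27888 = 2^4 · 1743, so s = 4 and d = 1743.
x_0 = 21254^1743 mod 27889 = 16532.
x_1 = 16532^2 mod 27889 = 22713.
x_2 = 22713^2 mod 27889 = 17536.
x_3 = 17536^2 mod 27889 = 7182.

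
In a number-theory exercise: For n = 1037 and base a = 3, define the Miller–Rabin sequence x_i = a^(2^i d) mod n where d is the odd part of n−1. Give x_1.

n − 1 = 1036 = 2^2 · 259, so s = 2 and d = 259.
x_0 = 3^259 mod 1037 = 163.
x_1 = 163^2 mod 1037 = 644.

644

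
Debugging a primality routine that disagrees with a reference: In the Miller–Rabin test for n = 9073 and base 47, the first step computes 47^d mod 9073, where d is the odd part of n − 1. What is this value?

n − 1 = 9072 = 2^4 · 567, so s = 4 and d = 567.
By repeated squaring, 47^567 ≡ 8300 (mod 9073).

8300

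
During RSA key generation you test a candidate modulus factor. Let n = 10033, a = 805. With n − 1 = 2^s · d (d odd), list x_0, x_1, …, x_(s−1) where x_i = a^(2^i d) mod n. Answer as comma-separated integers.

n − 1 = 10032 = 2^4 · 627, so s = 4 and d = 627.
x_0 = 805^627 mod 10033 = 1321.
x_1 = 1321^2 mod 10033 = 9332.
x_2 = 9332^2 mod 10033 = 9817.
x_3 = 9817^2 mod 10033 = 6524.

1321, 9332, 9817, 6524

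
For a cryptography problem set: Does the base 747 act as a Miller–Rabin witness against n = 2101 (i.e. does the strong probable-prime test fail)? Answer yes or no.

yes

n − 1 = 2100 = 2^2 · 525, so s = 2 and d = 525.
x_0 = 747^525 mod 2101 = 1594.
x_0 is neither 1 nor 2100, so continue squaring.
x_1 = 1594^2 mod 2101 = 727.
Reached i = s−1 = 1 without hitting −1: 747 is a Miller–Rabin witness and 2101 is composite.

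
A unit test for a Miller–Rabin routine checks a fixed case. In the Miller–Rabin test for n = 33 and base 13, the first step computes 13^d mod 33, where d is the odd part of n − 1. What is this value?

n − 1 = 32 = 2^5 · 1, so s = 5 and d = 1.
13^1 mod 33 = 13.

13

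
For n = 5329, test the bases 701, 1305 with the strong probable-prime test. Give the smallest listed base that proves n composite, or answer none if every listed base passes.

701

n − 1 = 5328 = 2^4 · 333, so s = 4 and d = 333.
Base 701: x_0 = 701^333 mod 5329 = 4650. x_0 is neither 1 nor 5328, so continue squaring. x_1 = 4650^2 mod 5329 = 2747. x_2 = 2747^2 mod 5329 = 145. x_3 = 145^2 mod 5329 = 5038. Reached i = s−1 = 3 without hitting −1: 701 is a Miller–Rabin witness and 5329 is composite.
Base 1305: x_0 = 1305^333 mod 5329 = 3578. x_0 is neither 1 nor 5328, so continue squaring. x_1 = 3578^2 mod 5329 = 1826. x_2 = 1826^2 mod 5329 = 3651. x_3 = 3651^2 mod 5329 = 1972. Reached i = s−1 = 3 without hitting −1: 1305 is a Miller–Rabin witness and 5329 is composite.
The smallest witness among the given bases is 701.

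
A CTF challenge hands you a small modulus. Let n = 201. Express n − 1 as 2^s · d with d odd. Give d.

Halving: 200 → 100 → 50 → 25; 25 is odd.
So 200 = 2^3 · 25.

25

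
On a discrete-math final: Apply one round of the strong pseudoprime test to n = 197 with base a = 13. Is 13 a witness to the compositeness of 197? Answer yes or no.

no

n − 1 = 196 = 2^2 · 49, so s = 2 and d = 49.
x_0 = 13^49 mod 197 = 183.
x_0 is neither 1 nor 196, so continue squaring.
x_1 = 183^2 mod 197 = 196.
x_1 ≡ −1, so 13 is not a witness.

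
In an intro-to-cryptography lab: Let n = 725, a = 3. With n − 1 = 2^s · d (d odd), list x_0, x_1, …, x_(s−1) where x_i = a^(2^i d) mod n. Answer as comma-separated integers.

628, 709

n − 1 = 724 = 2^2 · 181, so s = 2 and d = 181.
x_0 = 3^181 mod 725 = 628.
x_1 = 628^2 mod 725 = 709.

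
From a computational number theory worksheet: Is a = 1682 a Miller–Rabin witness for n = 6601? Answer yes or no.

n − 1 = 6600 = 2^3 · 825, so s = 3 and d = 825.
Repeated squaring mod 6601: 1682^1 ≡ 1682, 1682^2 ≡ 3896, 1682^4 ≡ 3117, 1682^8 ≡ 5618, 1682^16 ≡ 2543, 1682^32 ≡ 4470, 1682^64 ≡ 6274, 1682^128 ≡ 1313, 1682^256 ≡ 1108, 1682^512 ≡ 6479.
825 = 512 + 256 + 32 + 16 + 8 + 1, so 1682^825 ≡ 6479·1108·4470·2543·5618·1682 ≡ 1 (mod 6601).
x_0 = 1682^825 mod 6601 = 1.
x_0 = 1, so 1682 is not a witness.

no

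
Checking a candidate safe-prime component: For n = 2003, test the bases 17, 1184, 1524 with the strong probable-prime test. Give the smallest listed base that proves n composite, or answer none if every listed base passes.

n − 1 = 2002 = 2^1 · 1001, so s = 1 and d = 1001.
Base 17: x_0 = 17^1001 mod 2003 = 2002. x_0 = 2002 ≡ −1, so 17 is not a witness.
Base 1184: x_0 = 1184^1001 mod 2003 = 1. x_0 = 1, so 1184 is not a witness.
Base 1524: x_0 = 1524^1001 mod 2003 = 2002. x_0 = 2002 ≡ −1, so 1524 is not a witness.
No listed base is a witness for 2003.

none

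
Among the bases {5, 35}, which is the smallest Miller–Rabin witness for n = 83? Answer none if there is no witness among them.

none

n − 1 = 82 = 2^1 · 41, so s = 1 and d = 41.
Base 5: x_0 = 5^41 mod 83 = 82. x_0 = 82 ≡ −1, so 5 is not a witness.
Base 35: x_0 = 35^41 mod 83 = 82. x_0 = 82 ≡ −1, so 35 is not a witness.
No listed base is a witness for 83.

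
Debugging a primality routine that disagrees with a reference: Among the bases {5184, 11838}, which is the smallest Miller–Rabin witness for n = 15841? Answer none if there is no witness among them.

n − 1 = 15840 = 2^5 · 495, so s = 5 and d = 495.
Base 5184: x_0 = 5184^495 mod 15841 = 1. x_0 = 1, so 5184 is not a witness.
Base 11838: x_0 = 11838^495 mod 15841 = 15065. x_0 is neither 1 nor 15840, so continue squaring. x_1 = 15065^2 mod 15841 = 218. x_2 = 218^2 mod 15841 = 1. x_2 = 1 but x_1 ≠ ±1, a nontrivial square root of 1 — 11838 is a witness and 15841 is composite.
The smallest witness among the given bases is 11838.

11838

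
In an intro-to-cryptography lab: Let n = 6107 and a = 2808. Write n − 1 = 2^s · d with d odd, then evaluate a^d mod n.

3975

n − 1 = 6106 = 2^1 · 3053, so s = 1 and d = 3053.
Repeated squaring mod 6107: 2808^1 ≡ 2808, 2808^2 ≡ 727, 2808^4 ≡ 3327, 2808^8 ≡ 3045, 2808^16 ≡ 1599, 2808^32 ≡ 4075, 2808^64 ≡ 692, 2808^128 ≡ 2518, 2808^256 ≡ 1258, 2808^512 ≡ 851, 2808^1024 ≡ 3575, 2808^2048 ≡ 4781.
3053 = 2048 + 512 + 256 + 128 + 64 + 32 + 8 + 4 + 1, so 2808^3053 ≡ 4781·851·1258·2518·692·4075·3045·3327·2808 ≡ 3975 (mod 6107).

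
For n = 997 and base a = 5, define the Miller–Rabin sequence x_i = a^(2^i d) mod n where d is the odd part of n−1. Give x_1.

n − 1 = 996 = 2^2 · 249, so s = 2 and d = 249.
x_0 = 5^249 mod 997 = 161.
x_1 = 161^2 mod 997 = 996.

996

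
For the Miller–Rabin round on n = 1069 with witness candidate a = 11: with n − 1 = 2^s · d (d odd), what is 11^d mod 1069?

820

n − 1 = 1068 = 2^2 · 267, so s = 2 and d = 267.
Repeated squaring mod 1069: 11^1 ≡ 11, 11^2 ≡ 121, 11^4 ≡ 744, 11^8 ≡ 863, 11^16 ≡ 745, 11^32 ≡ 214, 11^64 ≡ 898, 11^128 ≡ 378, 11^256 ≡ 707.
267 = 256 + 8 + 2 + 1, so 11^267 ≡ 707·863·121·11 ≡ 820 (mod 1069).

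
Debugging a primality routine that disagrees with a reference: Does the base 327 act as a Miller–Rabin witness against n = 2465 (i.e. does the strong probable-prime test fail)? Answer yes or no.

no

n − 1 = 2464 = 2^5 · 77, so s = 5 and d = 77.
Repeated squaring mod 2465: 327^1 ≡ 327, 327^2 ≡ 934, 327^4 ≡ 2211, 327^8 ≡ 426, 327^16 ≡ 1531, 327^32 ≡ 2211, 327^64 ≡ 426.
77 = 64 + 8 + 4 + 1, so 327^77 ≡ 426·426·2211·327 ≡ 157 (mod 2465).
x_0 = 327^77 mod 2465 = 157.
x_0 is neither 1 nor 2464, so continue squaring.
x_1 = 157^2 mod 2465 = 2464.
x_1 ≡ −1, so 327 is not a witness.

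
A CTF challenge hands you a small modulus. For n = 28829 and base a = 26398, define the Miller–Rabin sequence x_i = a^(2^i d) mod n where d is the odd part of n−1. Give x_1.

n − 1 = 28828 = 2^2 · 7207, so s = 2 and d = 7207.
x_0 = 26398^7207 mod 28829 = 23832.
x_1 = 23832^2 mod 28829 = 4095.

4095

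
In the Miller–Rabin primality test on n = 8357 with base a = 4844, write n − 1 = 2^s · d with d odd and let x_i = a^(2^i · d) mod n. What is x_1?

56

n − 1 = 8356 = 2^2 · 2089, so s = 2 and d = 2089.
By repeated squaring, 4844^2089 ≡ 3092 (mod 8357).
x_0 = 3092.
x_1 = 3092^2 mod 8357 = 56.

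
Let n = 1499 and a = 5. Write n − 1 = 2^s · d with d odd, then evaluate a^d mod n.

n − 1 = 1498 = 2^1 · 749, so s = 1 and d = 749.
Repeated squaring mod 1499: 5^1 ≡ 5, 5^2 ≡ 25, 5^4 ≡ 625, 5^8 ≡ 885, 5^16 ≡ 747, 5^32 ≡ 381, 5^64 ≡ 1257, 5^128 ≡ 103, 5^256 ≡ 116, 5^512 ≡ 1464.
749 = 512 + 128 + 64 + 32 + 8 + 4 + 1, so 5^749 ≡ 1464·103·1257·381·885·625·5 ≡ 1 (mod 1499).

1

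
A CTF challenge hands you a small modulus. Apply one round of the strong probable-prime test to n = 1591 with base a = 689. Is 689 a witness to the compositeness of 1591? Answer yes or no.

n − 1 = 1590 = 2^1 · 795, so s = 1 and d = 795.
Repeated squaring mod 1591: 689^1 ≡ 689, 689^2 ≡ 603, 689^4 ≡ 861, 689^8 ≡ 1506, 689^16 ≡ 861, 689^32 ≡ 1506, 689^64 ≡ 861, 689^128 ≡ 1506, 689^256 ≡ 861, 689^512 ≡ 1506.
795 = 512 + 256 + 16 + 8 + 2 + 1, so 689^795 ≡ 1506·861·861·1506·603·689 ≡ 216 (mod 1591).
x_0 = 689^795 mod 1591 = 216.
x_0 ∉ {1, 1590} and s = 1, so 689 is a Miller–Rabin witness and 1591 is composite.

yes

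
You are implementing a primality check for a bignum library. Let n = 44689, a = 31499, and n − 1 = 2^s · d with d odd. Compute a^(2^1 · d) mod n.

13022

n − 1 = 44688 = 2^4 · 2793, so s = 4 and d = 2793.
Repeated squaring mod 44689: 31499^1 ≡ 31499, 31499^2 ≡ 1823, 31499^4 ≡ 16343, 31499^8 ≡ 32185, 31499^16 ≡ 27894, 31499^32 ≡ 39746, 31499^64 ≡ 33055, 31499^128 ≡ 31664, 31499^256 ≡ 11181, 31499^512 ≡ 19628, 31499^1024 ≡ 39204, 31499^2048 ≡ 9528.
2793 = 2048 + 512 + 128 + 64 + 32 + 8 + 1, so 31499^2793 ≡ 9528·19628·31664·33055·39746·32185·31499 ≡ 44369 (mod 44689).
x_0 = 44369.
x_1 = 44369^2 mod 44689 = 13022.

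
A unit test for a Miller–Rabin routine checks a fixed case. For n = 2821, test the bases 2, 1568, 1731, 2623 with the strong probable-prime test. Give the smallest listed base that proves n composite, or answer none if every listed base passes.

n − 1 = 2820 = 2^2 · 705, so s = 2 and d = 705.
Base 2: x_0 = 2^705 mod 2821 = 2605. x_0 is neither 1 nor 2820, so continue squaring. x_1 = 2605^2 mod 2821 = 1520. Reached i = s−1 = 1 without hitting −1: 2 is a Miller–Rabin witness and 2821 is composite.
Base 1568: x_0 = 1568^705 mod 2821 = 931. x_0 is neither 1 nor 2820, so continue squaring. x_1 = 931^2 mod 2821 = 714. Reached i = s−1 = 1 without hitting −1: 1568 is a Miller–Rabin witness and 2821 is composite.
Base 1731: x_0 = 1731^705 mod 2821 = 2696. x_0 is neither 1 nor 2820, so continue squaring. x_1 = 2696^2 mod 2821 = 1520. Reached i = s−1 = 1 without hitting −1: 1731 is a Miller–Rabin witness and 2821 is composite.
Base 2623: x_0 = 2623^705 mod 2821 = 2729. x_0 is neither 1 nor 2820, so continue squaring. x_1 = 2729^2 mod 2821 = 1. x_1 = 1 but x_0 ≠ ±1, a nontrivial square root of 1 — 2623 is a witness and 2821 is composite.
The smallest witness among the given bases is 2.

2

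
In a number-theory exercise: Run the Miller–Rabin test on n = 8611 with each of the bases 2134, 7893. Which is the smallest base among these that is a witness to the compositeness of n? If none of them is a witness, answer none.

n − 1 = 8610 = 2^1 · 4305, so s = 1 and d = 4305.
Base 2134: x_0 = 2134^4305 mod 8611 = 1. x_0 = 1, so 2134 is not a witness.
Base 7893: x_0 = 7893^4305 mod 8611 = 2944. x_0 ∉ {1, 8610} and s = 1, so 7893 is a Miller–Rabin witness and 8611 is composite.
The smallest witness among the given bases is 7893.

7893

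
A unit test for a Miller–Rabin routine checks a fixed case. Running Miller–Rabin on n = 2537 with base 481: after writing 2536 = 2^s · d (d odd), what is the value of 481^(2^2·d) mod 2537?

n − 1 = 2536 = 2^3 · 317, so s = 3 and d = 317.
x_0 = 481^317 mod 2537 = 1054.
x_1 = 1054^2 mod 2537 = 2247.
x_2 = 2247^2 mod 2537 = 379.

379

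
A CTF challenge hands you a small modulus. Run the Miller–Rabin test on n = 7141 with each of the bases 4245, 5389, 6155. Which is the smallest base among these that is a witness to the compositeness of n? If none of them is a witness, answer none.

5389

n − 1 = 7140 = 2^2 · 1785, so s = 2 and d = 1785.
Base 4245: x_0 = 4245^1785 mod 7141 = 7140. x_0 = 7140 ≡ −1, so 4245 is not a witness.
Base 5389: x_0 = 5389^1785 mod 7141 = 2715. x_0 is neither 1 nor 7140, so continue squaring. x_1 = 2715^2 mod 7141 = 1713. Reached i = s−1 = 1 without hitting −1: 5389 is a Miller–Rabin witness and 7141 is composite.
Base 6155: x_0 = 6155^1785 mod 7141 = 3501. x_0 is neither 1 nor 7140, so continue squaring. x_1 = 3501^2 mod 7141 = 3045. Reached i = s−1 = 1 without hitting −1: 6155 is a Miller–Rabin witness and 7141 is composite.
The smallest witness among the given bases is 5389.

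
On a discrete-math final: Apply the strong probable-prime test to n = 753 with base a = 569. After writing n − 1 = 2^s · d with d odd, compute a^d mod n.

n − 1 = 752 = 2^4 · 47, so s = 4 and d = 47.
Repeated squaring mod 753: 569^1 ≡ 569, 569^2 ≡ 724, 569^4 ≡ 88, 569^8 ≡ 214, 569^16 ≡ 616, 569^32 ≡ 697.
47 = 32 + 8 + 4 + 2 + 1, so 569^47 ≡ 697·214·88·724·569 ≡ 122 (mod 753).

122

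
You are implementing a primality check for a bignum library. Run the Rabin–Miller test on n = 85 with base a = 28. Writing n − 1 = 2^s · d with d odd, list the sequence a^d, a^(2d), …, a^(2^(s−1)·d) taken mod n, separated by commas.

78, 49

n − 1 = 84 = 2^2 · 21, so s = 2 and d = 21.
x_0 = 28^21 mod 85 = 78.
x_1 = 78^2 mod 85 = 49.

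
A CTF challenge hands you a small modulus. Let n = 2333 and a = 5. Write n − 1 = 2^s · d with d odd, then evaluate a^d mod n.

108

n − 1 = 2332 = 2^2 · 583, so s = 2 and d = 583.
5^583 mod 2333 = 108.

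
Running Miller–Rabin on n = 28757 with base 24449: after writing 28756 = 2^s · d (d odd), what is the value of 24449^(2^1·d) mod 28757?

n − 1 = 28756 = 2^2 · 7189, so s = 2 and d = 7189.
Repeated squaring mod 28757: 24449^1 ≡ 24449, 24449^2 ≡ 10599, 24449^4 ≡ 13959, 24449^8 ≡ 25006, 24449^16 ≡ 7828, 24449^32 ≡ 25174, 24449^64 ≡ 12267, 24449^128 ≡ 22665, 24449^256 ≡ 15934, 24449^512 ≡ 25560, 24449^1024 ≡ 12074, 24449^2048 ≡ 12243, 24449^4096 ≡ 9565.
7189 = 4096 + 2048 + 1024 + 16 + 4 + 1, so 24449^7189 ≡ 9565·12243·12074·7828·13959·24449 ≡ 16594 (mod 28757).
x_0 = 16594.
x_1 = 16594^2 mod 28757 = 12561.

12561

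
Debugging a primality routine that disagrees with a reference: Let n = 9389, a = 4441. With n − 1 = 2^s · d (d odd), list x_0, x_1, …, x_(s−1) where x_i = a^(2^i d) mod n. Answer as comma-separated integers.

6575, 3669

n − 1 = 9388 = 2^2 · 2347, so s = 2 and d = 2347.
x_0 = 4441^2347 mod 9389 = 6575.
x_1 = 6575^2 mod 9389 = 3669.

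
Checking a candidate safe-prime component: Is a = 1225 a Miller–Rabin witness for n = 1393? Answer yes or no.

yes

n − 1 = 1392 = 2^4 · 87, so s = 4 and d = 87.
x_0 = 1225^87 mod 1393 = 1106.
x_0 is neither 1 nor 1392, so continue squaring.
x_1 = 1106^2 mod 1393 = 182.
x_2 = 182^2 mod 1393 = 1085.
x_3 = 1085^2 mod 1393 = 140.
Reached i = s−1 = 3 without hitting −1: 1225 is a Miller–Rabin witness and 1393 is composite.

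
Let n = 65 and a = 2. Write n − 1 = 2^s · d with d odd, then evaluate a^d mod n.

2

n − 1 = 64 = 2^6 · 1, so s = 6 and d = 1.
2^1 mod 65 = 2.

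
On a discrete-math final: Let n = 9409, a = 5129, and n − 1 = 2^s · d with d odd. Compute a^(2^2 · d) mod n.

n − 1 = 9408 = 2^6 · 147, so s = 6 and d = 147.
x_0 = 5129^147 mod 9409 = 4868.
x_1 = 4868^2 mod 9409 = 5562.
x_2 = 5562^2 mod 9409 = 8461.

8461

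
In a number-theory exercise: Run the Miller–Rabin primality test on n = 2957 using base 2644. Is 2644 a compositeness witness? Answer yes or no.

n − 1 = 2956 = 2^2 · 739, so s = 2 and d = 739.
Repeated squaring mod 2957: 2644^1 ≡ 2644, 2644^2 ≡ 388, 2644^4 ≡ 2694, 2644^8 ≡ 1158, 2644^16 ≡ 1443, 2644^32 ≡ 521, 2644^64 ≡ 2354, 2644^128 ≡ 2855, 2644^256 ≡ 1533, 2644^512 ≡ 2231.
739 = 512 + 128 + 64 + 32 + 2 + 1, so 2644^739 ≡ 2231·2855·2354·521·388·2644 ≡ 2956 (mod 2957).
x_0 = 2644^739 mod 2957 = 2956.
x_0 = 2956 ≡ −1, so 2644 is not a witness.

no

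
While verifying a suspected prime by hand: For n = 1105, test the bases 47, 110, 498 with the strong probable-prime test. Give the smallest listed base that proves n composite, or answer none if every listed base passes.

n − 1 = 1104 = 2^4 · 69, so s = 4 and d = 69.
Base 47: x_0 = 47^69 mod 1105 = 47. x_0 is neither 1 nor 1104, so continue squaring. x_1 = 47^2 mod 1105 = 1104. x_1 ≡ −1, so 47 is not a witness.
Base 110: x_0 = 110^69 mod 1105 = 655. x_0 is neither 1 nor 1104, so continue squaring. x_1 = 655^2 mod 1105 = 285. x_2 = 285^2 mod 1105 = 560. x_3 = 560^2 mod 1105 = 885. Reached i = s−1 = 3 without hitting −1: 110 is a Miller–Rabin witness and 1105 is composite.
Base 498: x_0 = 498^69 mod 1105 = 558. x_0 is neither 1 nor 1104, so continue squaring. x_1 = 558^2 mod 1105 = 859. x_2 = 859^2 mod 1105 = 846. x_3 = 846^2 mod 1105 = 781. Reached i = s−1 = 3 without hitting −1: 498 is a Miller–Rabin witness and 1105 is composite.
The smallest witness among the given bases is 110.

110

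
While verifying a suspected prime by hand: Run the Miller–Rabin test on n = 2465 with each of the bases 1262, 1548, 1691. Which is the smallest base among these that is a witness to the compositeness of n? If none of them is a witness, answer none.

1548

n − 1 = 2464 = 2^5 · 77, so s = 5 and d = 77.
Base 1262: x_0 = 1262^77 mod 2465 = 157. x_0 is neither 1 nor 2464, so continue squaring. x_1 = 157^2 mod 2465 = 2464. x_1 ≡ −1, so 1262 is not a witness.
Base 1548: x_0 = 1548^77 mod 2465 = 1293. x_0 is neither 1 nor 2464, so continue squaring. x_1 = 1293^2 mod 2465 = 579. x_2 = 579^2 mod 2465 = 1. x_2 = 1 but x_1 ≠ ±1, a nontrivial square root of 1 — 1548 is a witness and 2465 is composite.
Base 1691: x_0 = 1691^77 mod 2465 = 2406. x_0 is neither 1 nor 2464, so continue squaring. x_1 = 2406^2 mod 2465 = 1016. x_2 = 1016^2 mod 2465 = 1886. x_3 = 1886^2 mod 2465 = 1. x_3 = 1 but x_2 ≠ ±1, a nontrivial square root of 1 — 1691 is a witness and 2465 is composite.
The smallest witness among the given bases is 1548.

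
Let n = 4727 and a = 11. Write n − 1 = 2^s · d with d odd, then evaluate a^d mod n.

2562

n − 1 = 4726 = 2^1 · 2363, so s = 1 and d = 2363.
Repeated squaring mod 4727: 11^1 ≡ 11, 11^2 ≡ 121, 11^4 ≡ 460, 11^8 ≡ 3612, 11^16 ≡ 24, 11^32 ≡ 576, 11^64 ≡ 886, 11^128 ≡ 314, 11^256 ≡ 4056, 11^512 ≡ 1176, 11^1024 ≡ 2692, 11^2048 ≡ 373.
2363 = 2048 + 256 + 32 + 16 + 8 + 2 + 1, so 11^2363 ≡ 373·4056·576·24·3612·121·11 ≡ 2562 (mod 4727).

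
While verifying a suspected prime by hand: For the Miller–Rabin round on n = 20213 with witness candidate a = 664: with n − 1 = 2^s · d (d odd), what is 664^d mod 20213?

16134

n − 1 = 20212 = 2^2 · 5053, so s = 2 and d = 5053.
664^5053 mod 20213 = 16134.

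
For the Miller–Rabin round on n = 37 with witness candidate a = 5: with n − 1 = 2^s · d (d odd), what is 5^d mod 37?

6

n − 1 = 36 = 2^2 · 9, so s = 2 and d = 9.
5^9 mod 37 = 6.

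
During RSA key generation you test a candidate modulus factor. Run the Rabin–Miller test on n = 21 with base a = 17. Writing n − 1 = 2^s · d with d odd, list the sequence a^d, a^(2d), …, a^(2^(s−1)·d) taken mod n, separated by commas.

n − 1 = 20 = 2^2 · 5, so s = 2 and d = 5.
x_0 = 17^5 mod 21 = 5.
x_1 = 5^2 mod 21 = 4.

5, 4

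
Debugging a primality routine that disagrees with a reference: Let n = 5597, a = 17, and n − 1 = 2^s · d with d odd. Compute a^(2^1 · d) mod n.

5306

n − 1 = 5596 = 2^2 · 1399, so s = 2 and d = 1399.
x_0 = 17^1399 mod 5597 = 2361.
x_1 = 2361^2 mod 5597 = 5306.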